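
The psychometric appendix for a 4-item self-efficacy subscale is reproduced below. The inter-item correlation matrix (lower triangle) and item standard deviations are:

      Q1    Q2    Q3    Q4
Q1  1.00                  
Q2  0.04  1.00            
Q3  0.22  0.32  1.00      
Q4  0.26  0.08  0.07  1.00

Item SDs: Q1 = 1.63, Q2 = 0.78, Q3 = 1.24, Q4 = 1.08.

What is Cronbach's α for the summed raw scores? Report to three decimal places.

Cronbach's α = 0.431

Σσ²ᵢ = 1.63² + 0.78² + 1.24² + 1.08² = 5.9693
Covariances σ_ij = r_ij · s_i · s_j:
  σ(Q1,Q2) = 0.04 × 1.63 × 0.78 = 0.0509
  σ(Q1,Q3) = 0.22 × 1.63 × 1.24 = 0.4447
  σ(Q1,Q4) = 0.26 × 1.63 × 1.08 = 0.4577
  σ(Q2,Q3) = 0.32 × 0.78 × 1.24 = 0.3095
  σ(Q2,Q4) = 0.08 × 0.78 × 1.08 = 0.0674
  σ(Q3,Q4) = 0.07 × 1.24 × 1.08 = 0.0937
σ²_T = Σσ²ᵢ + 2·Σσ_ij = 5.9693 + 2 × 1.4239 = 8.8171
α = (4/3)·(1 − 5.9693/8.8171) = 0.431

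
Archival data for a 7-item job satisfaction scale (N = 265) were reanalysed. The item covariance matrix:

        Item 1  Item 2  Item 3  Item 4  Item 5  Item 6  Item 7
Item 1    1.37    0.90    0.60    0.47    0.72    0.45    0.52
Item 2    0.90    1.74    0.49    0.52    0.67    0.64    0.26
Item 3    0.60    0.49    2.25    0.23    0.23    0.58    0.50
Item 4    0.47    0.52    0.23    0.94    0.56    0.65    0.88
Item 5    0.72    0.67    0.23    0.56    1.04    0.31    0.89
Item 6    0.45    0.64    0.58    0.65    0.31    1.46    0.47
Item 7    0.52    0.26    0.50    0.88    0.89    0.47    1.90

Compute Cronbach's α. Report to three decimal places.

Cronbach's α = 0.797

Σσ²ᵢ = 1.37 + 1.74 + 2.25 + 0.94 + 1.04 + 1.46 + 1.90 = 10.70
Σ_{i<j} σ_ij = 11.54
Var(T) = 10.70 + 2 × 11.54 = 33.78
α = (k/(k−1))·(1 − Σσ²ᵢ/Var(T)) = (7/6)·(1 − 10.70/33.78) = 0.797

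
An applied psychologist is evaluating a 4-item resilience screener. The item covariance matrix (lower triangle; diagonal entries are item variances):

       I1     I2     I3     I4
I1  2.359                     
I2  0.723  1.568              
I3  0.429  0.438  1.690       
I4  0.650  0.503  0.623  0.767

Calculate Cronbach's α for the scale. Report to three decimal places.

α = 0.684

Σσ²ᵢ = 2.359 + 1.568 + 1.690 + 0.767 = 6.384
Σ_{i<j} σ_ij = 3.366
σ²_total = 6.384 + 2 × 3.366 = 13.116
α = (k/(k−1))·(1 − Σσ²ᵢ/σ²_total) = (4/3)·(1 − 6.384/13.116) = 0.684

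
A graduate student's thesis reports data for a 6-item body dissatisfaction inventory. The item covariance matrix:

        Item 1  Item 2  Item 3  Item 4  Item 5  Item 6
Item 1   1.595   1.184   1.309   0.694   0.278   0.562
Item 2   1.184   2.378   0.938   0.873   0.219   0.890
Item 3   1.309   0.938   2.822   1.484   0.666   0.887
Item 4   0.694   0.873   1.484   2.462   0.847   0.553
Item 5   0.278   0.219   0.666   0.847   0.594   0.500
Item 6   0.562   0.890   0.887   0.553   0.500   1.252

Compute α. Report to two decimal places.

α = 0.82

Σσ²ᵢ = 1.595 + 2.378 + 2.822 + 2.462 + 0.594 + 1.252 = 11.103
Σ_{i<j} σ_ij = 11.884
σ²_total = 11.103 + 2 × 11.884 = 34.871
α = (k/(k−1))·(1 − Σσ²ᵢ/σ²_total) = (6/5)·(1 − 11.103/34.871) = 0.82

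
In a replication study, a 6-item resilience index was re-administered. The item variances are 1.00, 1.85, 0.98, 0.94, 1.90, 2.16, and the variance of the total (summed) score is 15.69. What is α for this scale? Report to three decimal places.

α = 0.525

ΣVar(i) = 1.00 + 1.85 + 0.98 + 0.94 + 1.90 + 2.16 = 8.83
α = (k/(k−1))·(1 − ΣVar(i)/σ²_T) = (6/5)·(1 − 8.83/15.69) = 0.525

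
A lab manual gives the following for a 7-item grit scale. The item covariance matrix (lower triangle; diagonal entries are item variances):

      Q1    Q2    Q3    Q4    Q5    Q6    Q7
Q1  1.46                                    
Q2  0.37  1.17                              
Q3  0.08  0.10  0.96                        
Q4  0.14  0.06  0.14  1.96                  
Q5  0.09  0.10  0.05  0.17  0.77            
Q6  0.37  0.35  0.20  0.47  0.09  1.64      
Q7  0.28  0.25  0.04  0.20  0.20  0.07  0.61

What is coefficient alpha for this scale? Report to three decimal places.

ΣVar(i) = 1.46 + 1.17 + 0.96 + 1.96 + 0.77 + 1.64 + 0.61 = 8.57
Σ_{i<j} σ_ij = 3.82
total variance = 8.57 + 2 × 3.82 = 16.21
α = (k/(k−1))·(1 − ΣVar(i)/total variance) = (7/6)·(1 − 8.57/16.21) = 0.550

coefficient alpha = 0.550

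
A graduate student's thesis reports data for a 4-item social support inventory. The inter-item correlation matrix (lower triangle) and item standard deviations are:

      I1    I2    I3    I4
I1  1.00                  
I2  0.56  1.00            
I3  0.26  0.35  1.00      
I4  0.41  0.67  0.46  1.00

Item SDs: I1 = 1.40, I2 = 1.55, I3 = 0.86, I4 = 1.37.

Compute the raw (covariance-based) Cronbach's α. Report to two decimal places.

Σσ²ᵢ = 1.40² + 1.55² + 0.86² + 1.37² = 6.9790
Covariances σ_ij = r_ij · s_i · s_j:
  σ(I1,I2) = 0.56 × 1.40 × 1.55 = 1.2152
  σ(I1,I3) = 0.26 × 1.40 × 0.86 = 0.3130
  σ(I1,I4) = 0.41 × 1.40 × 1.37 = 0.7864
  σ(I2,I3) = 0.35 × 1.55 × 0.86 = 0.4665
  σ(I2,I4) = 0.67 × 1.55 × 1.37 = 1.4227
  σ(I3,I4) = 0.46 × 0.86 × 1.37 = 0.5420
σ²_T = Σσ²ᵢ + 2·Σσ_ij = 6.9790 + 2 × 4.7458 = 16.4706
α = (4/3)·(1 − 6.9790/16.4706) = 0.77

α = 0.77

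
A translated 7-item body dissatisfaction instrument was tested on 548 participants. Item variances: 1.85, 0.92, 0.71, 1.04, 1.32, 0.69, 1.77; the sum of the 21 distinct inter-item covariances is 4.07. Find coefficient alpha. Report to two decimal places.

α = 0.58

Σσ²ᵢ = 1.85 + 0.92 + 0.71 + 1.04 + 1.32 + 0.69 + 1.77 = 8.30
Sum of distinct covariances = 4.07
σ²_T = Σσ²ᵢ + 2·Σcov = 8.30 + 2 × 4.07 = 16.44
α = (7/6)·(1 − 8.30/16.44) = 0.58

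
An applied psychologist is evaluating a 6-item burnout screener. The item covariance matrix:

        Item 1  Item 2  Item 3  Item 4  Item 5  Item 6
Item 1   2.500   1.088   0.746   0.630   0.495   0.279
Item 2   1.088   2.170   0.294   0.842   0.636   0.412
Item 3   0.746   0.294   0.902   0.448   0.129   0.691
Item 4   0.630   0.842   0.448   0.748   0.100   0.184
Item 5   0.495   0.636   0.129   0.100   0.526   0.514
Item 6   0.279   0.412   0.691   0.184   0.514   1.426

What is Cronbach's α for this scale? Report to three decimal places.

sum of item variances = 2.500 + 2.170 + 0.902 + 0.748 + 0.526 + 1.426 = 8.272
Sum of off-diagonal covariances = 7.488
total variance = 8.272 + 2 × 7.488 = 23.248
α = (k/(k−1))·(1 − sum of item variances/total variance) = (6/5)·(1 − 8.272/23.248) = 0.773

Cronbach's α = 0.773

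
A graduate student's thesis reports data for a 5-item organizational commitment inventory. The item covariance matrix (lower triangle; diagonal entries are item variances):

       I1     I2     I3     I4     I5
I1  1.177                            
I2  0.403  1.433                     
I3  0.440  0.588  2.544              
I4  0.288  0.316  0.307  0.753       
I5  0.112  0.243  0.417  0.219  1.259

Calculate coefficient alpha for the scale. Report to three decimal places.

Σσᵢ² = 1.177 + 1.433 + 2.544 + 0.753 + 1.259 = 7.166
Sum of the distinct covariances = 3.333
Var(T) = 7.166 + 2 × 3.333 = 13.832
α = (k/(k−1))·(1 − Σσᵢ²/Var(T)) = (5/4)·(1 − 7.166/13.832) = 0.602

α = 0.602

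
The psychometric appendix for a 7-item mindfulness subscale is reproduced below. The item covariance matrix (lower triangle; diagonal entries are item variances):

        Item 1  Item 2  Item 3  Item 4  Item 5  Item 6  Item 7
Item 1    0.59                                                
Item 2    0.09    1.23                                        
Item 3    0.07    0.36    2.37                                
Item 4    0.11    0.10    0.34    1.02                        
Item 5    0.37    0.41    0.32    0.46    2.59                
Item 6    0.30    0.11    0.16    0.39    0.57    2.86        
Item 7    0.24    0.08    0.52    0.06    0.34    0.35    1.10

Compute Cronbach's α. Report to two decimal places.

α = 0.58

sum of item variances = 0.59 + 1.23 + 2.37 + 1.02 + 2.59 + 2.86 + 1.10 = 11.76
Σ_{i<j} σ_ij = 5.75
σ²_T = 11.76 + 2 × 5.75 = 23.26
α = (k/(k−1))·(1 − sum of item variances/σ²_T) = (7/6)·(1 − 11.76/23.26) = 0.58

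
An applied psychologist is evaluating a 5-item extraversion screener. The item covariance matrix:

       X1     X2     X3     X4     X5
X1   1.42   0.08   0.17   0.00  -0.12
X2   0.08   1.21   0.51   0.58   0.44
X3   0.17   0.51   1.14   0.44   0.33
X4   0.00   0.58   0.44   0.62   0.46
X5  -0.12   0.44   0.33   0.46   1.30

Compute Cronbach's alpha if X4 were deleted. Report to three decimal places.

Cronbach's alpha = 0.477

Remaining items: X1, X2, X3, X5 (k = 4).
Σσ²ᵢ = 1.42 + 1.21 + 1.14 + 1.30 = 5.07
Var(T) = 5.07 + 2 × 1.41 = 7.89
α (item deleted) = (4/3)·(1 − 5.07/7.89) = 0.477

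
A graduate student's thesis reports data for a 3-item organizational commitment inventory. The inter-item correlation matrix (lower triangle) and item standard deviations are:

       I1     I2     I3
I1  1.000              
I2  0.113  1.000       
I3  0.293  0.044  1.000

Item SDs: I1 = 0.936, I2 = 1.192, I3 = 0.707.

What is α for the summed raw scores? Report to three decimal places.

Σσ²ᵢ = 0.936² + 1.192² + 0.707² = 2.7968
Covariances σ_ij = r_ij · s_i · s_j:
  σ(I1,I2) = 0.113 × 0.936 × 1.192 = 0.1261
  σ(I1,I3) = 0.293 × 0.936 × 0.707 = 0.1939
  σ(I2,I3) = 0.044 × 1.192 × 0.707 = 0.0371
σ²_T = Σσ²ᵢ + 2·Σσ_ij = 2.7968 + 2 × 0.3571 = 3.5110
α = (3/2)·(1 − 2.7968/3.5110) = 0.305

α = 0.305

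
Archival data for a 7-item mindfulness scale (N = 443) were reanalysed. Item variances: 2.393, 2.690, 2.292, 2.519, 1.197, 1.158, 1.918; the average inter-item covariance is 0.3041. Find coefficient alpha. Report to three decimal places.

sum of item variances = 2.393 + 2.690 + 2.292 + 2.519 + 1.197 + 1.158 + 1.918 = 14.167
Sum of the 21 distinct covariances = 21 × 0.3041 = 6.3861
total variance = sum of item variances + 2·Σcov = 14.167 + 2 × 6.3861 = 26.9392
α = (7/6)·(1 − 14.167/26.9392) = 0.553

α = 0.553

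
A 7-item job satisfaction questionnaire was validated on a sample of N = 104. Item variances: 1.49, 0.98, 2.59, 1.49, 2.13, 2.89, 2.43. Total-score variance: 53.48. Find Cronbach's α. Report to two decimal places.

Cronbach's α = 0.86

Σσᵢ² = 1.49 + 0.98 + 2.59 + 1.49 + 2.13 + 2.89 + 2.43 = 14.00
α = (k/(k−1))·(1 − Σσᵢ²/σ²_total) = (7/6)·(1 − 14.00/53.48) = 0.86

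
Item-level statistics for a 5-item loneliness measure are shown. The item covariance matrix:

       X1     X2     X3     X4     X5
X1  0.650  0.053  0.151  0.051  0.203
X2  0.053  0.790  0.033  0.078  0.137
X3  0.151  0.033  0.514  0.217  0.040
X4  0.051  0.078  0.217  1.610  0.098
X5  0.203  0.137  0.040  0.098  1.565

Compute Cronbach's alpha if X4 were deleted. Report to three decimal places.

Remaining items: X1, X2, X3, X5 (k = 4).
Σσ²ᵢ = 0.650 + 0.790 + 0.514 + 1.565 = 3.519
Var(T) = 3.519 + 2 × 0.617 = 4.753
α (item deleted) = (4/3)·(1 − 3.519/4.753) = 0.346

α = 0.346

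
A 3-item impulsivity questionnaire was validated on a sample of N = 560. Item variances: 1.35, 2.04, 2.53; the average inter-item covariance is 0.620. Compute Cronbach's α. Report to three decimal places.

Σσ²ᵢ = 1.35 + 2.04 + 2.53 = 5.92
Sum of the 3 distinct covariances = 3 × 0.620 = 1.860
total variance = Σσ²ᵢ + 2·Σcov = 5.92 + 2 × 1.860 = 9.640
α = (3/2)·(1 − 5.92/9.640) = 0.579

α = 0.579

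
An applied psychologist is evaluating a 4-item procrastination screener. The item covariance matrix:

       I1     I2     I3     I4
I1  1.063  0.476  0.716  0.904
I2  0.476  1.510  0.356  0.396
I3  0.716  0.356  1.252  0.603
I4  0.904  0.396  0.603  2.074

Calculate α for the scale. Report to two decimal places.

α = 0.72

sum of item variances = 1.063 + 1.510 + 1.252 + 2.074 = 5.899
Sum of the distinct covariances = 3.451
σ²_T = 5.899 + 2 × 3.451 = 12.801
α = (k/(k−1))·(1 − sum of item variances/σ²_T) = (4/3)·(1 − 5.899/12.801) = 0.72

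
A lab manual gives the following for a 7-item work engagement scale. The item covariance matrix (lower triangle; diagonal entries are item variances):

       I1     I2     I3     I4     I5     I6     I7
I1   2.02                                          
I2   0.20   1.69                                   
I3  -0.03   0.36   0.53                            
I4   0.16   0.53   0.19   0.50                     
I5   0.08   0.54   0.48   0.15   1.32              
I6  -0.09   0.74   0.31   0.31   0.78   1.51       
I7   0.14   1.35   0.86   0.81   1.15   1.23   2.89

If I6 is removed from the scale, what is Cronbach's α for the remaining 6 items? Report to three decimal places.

Remaining items: I1, I2, I3, I4, I5, I7 (k = 6).
sum of item variances = 2.02 + 1.69 + 0.53 + 0.50 + 1.32 + 2.89 = 8.95
Var(T) = 8.95 + 2 × 6.97 = 22.89
α (item deleted) = (6/5)·(1 − 8.95/22.89) = 0.731

α = 0.731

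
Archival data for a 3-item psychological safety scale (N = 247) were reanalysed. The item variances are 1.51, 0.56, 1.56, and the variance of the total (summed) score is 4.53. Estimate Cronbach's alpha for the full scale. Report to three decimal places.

ΣVar(i) = 1.51 + 0.56 + 1.56 = 3.63
α = (k/(k−1))·(1 − ΣVar(i)/σ²_total) = (3/2)·(1 − 3.63/4.53) = 0.298

Cronbach's alpha = 0.298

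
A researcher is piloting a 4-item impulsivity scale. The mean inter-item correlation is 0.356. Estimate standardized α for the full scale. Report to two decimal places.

Standardized α = k·r̄ / (1 + (k−1)·r̄) = 4 × 0.356 / (1 + 3 × 0.356)
  = 1.4240 / 2.0680 = 0.69

standardized α = 0.69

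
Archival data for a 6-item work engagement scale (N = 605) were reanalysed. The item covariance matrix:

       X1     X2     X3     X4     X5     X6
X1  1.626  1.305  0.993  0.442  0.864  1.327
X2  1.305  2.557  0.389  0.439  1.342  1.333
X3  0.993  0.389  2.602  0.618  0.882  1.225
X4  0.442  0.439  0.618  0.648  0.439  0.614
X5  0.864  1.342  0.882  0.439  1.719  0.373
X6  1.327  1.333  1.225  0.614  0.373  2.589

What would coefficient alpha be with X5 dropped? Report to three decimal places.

coefficient alpha = 0.793

Remaining items: X1, X2, X3, X4, X6 (k = 5).
sum of item variances = 1.626 + 2.557 + 2.602 + 0.648 + 2.589 = 10.022
Var(T) = 10.022 + 2 × 8.685 = 27.392
α (item deleted) = (5/4)·(1 − 10.022/27.392) = 0.793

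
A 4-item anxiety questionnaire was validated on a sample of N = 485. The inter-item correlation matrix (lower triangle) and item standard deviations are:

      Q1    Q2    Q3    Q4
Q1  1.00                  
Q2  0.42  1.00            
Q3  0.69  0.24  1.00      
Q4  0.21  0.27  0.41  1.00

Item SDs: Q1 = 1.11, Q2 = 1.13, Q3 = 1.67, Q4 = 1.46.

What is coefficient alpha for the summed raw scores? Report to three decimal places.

Σσ²ᵢ = 1.11² + 1.13² + 1.67² + 1.46² = 7.4295
Covariances σ_ij = r_ij · s_i · s_j:
  σ(Q1,Q2) = 0.42 × 1.11 × 1.13 = 0.5268
  σ(Q1,Q3) = 0.69 × 1.11 × 1.67 = 1.2791
  σ(Q1,Q4) = 0.21 × 1.11 × 1.46 = 0.3403
  σ(Q2,Q3) = 0.24 × 1.13 × 1.67 = 0.4529
  σ(Q2,Q4) = 0.27 × 1.13 × 1.46 = 0.4454
  σ(Q3,Q4) = 0.41 × 1.67 × 1.46 = 0.9997
σ²_T = Σσ²ᵢ + 2·Σσ_ij = 7.4295 + 2 × 4.0442 = 15.5179
α = (4/3)·(1 − 7.4295/15.5179) = 0.695

coefficient alpha = 0.695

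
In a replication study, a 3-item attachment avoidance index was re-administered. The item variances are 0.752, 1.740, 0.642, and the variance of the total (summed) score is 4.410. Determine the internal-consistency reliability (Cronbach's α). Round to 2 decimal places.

sum of item variances = 0.752 + 1.740 + 0.642 = 3.134
α = (k/(k−1))·(1 − sum of item variances/total variance) = (3/2)·(1 − 3.134/4.410) = 0.43

α = 0.43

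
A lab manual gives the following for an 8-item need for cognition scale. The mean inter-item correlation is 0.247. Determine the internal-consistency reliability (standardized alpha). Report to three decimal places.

Standardized α = k·r̄ / (1 + (k−1)·r̄) = 8 × 0.247 / (1 + 7 × 0.247)
  = 1.9760 / 2.7290 = 0.724

α = 0.724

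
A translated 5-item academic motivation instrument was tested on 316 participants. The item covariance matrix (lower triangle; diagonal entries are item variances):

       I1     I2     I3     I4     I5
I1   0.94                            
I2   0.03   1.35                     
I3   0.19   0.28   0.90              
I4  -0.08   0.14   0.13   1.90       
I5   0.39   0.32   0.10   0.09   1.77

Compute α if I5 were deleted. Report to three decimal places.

Remaining items: I1, I2, I3, I4 (k = 4).
Σσ²ᵢ = 0.94 + 1.35 + 0.90 + 1.90 = 5.09
Var(T) = 5.09 + 2 × 0.69 = 6.47
α (item deleted) = (4/3)·(1 − 5.09/6.47) = 0.284

α = 0.284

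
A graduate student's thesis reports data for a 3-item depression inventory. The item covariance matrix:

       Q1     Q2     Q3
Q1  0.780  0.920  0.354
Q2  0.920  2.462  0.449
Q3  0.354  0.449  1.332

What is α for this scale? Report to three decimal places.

α = 0.645

sum of item variances = 0.780 + 2.462 + 1.332 = 4.574
Sum of the distinct covariances = 1.723
σ²_total = 4.574 + 2 × 1.723 = 8.020
α = (k/(k−1))·(1 − sum of item variances/σ²_total) = (3/2)·(1 − 4.574/8.020) = 0.645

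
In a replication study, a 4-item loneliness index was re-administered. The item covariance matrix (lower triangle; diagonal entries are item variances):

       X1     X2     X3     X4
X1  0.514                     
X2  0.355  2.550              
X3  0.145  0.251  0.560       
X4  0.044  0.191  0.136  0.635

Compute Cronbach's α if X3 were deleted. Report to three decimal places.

α = 0.363

Remaining items: X1, X2, X4 (k = 3).
Σσ²ᵢ = 0.514 + 2.550 + 0.635 = 3.699
total variance = 3.699 + 2 × 0.590 = 4.879
α (item deleted) = (3/2)·(1 − 3.699/4.879) = 0.363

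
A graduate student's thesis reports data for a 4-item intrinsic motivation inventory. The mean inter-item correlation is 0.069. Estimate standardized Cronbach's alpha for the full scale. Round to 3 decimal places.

standardized Cronbach's alpha = 0.229

Standardized α = k·r̄ / (1 + (k−1)·r̄) = 4 × 0.069 / (1 + 3 × 0.069)
  = 0.2760 / 1.2070 = 0.229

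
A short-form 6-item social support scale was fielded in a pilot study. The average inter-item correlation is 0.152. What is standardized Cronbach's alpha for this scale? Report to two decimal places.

Standardized α = k·r̄ / (1 + (k−1)·r̄) = 6 × 0.152 / (1 + 5 × 0.152)
  = 0.9120 / 1.7600 = 0.52

α = 0.52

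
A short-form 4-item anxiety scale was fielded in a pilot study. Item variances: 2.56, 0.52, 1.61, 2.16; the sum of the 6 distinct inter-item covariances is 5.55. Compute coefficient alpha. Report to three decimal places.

coefficient alpha = 0.825

ΣVar(i) = 2.56 + 0.52 + 1.61 + 2.16 = 6.85
Sum of distinct covariances = 5.55
σ²_T = ΣVar(i) + 2·Σcov = 6.85 + 2 × 5.55 = 17.95
α = (4/3)·(1 − 6.85/17.95) = 0.825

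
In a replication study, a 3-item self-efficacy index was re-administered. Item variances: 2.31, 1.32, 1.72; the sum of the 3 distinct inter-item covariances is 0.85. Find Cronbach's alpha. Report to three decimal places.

Σσᵢ² = 2.31 + 1.32 + 1.72 = 5.35
Sum of distinct covariances = 0.85
Var(T) = Σσᵢ² + 2·Σcov = 5.35 + 2 × 0.85 = 7.05
α = (3/2)·(1 − 5.35/7.05) = 0.362

α = 0.362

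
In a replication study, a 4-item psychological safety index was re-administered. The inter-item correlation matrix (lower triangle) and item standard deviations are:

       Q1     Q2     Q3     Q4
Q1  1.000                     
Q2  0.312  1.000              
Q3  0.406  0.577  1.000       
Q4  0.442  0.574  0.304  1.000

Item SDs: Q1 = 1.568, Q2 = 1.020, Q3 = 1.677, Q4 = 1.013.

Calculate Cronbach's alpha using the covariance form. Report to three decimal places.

Cronbach's alpha = 0.724

Σσ²ᵢ = 1.568² + 1.020² + 1.677² + 1.013² = 7.3375
Covariances σ_ij = r_ij · s_i · s_j:
  σ(Q1,Q2) = 0.312 × 1.568 × 1.020 = 0.4990
  σ(Q1,Q3) = 0.406 × 1.568 × 1.677 = 1.0676
  σ(Q1,Q4) = 0.442 × 1.568 × 1.013 = 0.7021
  σ(Q2,Q3) = 0.577 × 1.020 × 1.677 = 0.9870
  σ(Q2,Q4) = 0.574 × 1.020 × 1.013 = 0.5931
  σ(Q3,Q4) = 0.304 × 1.677 × 1.013 = 0.5164
σ²_T = Σσ²ᵢ + 2·Σσ_ij = 7.3375 + 2 × 4.3652 = 16.0679
α = (4/3)·(1 − 7.3375/16.0679) = 0.724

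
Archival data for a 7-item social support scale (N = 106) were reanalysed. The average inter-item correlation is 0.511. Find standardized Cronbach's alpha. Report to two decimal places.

Standardized α = k·r̄ / (1 + (k−1)·r̄) = 7 × 0.511 / (1 + 6 × 0.511)
  = 3.5770 / 4.0660 = 0.88

α = 0.88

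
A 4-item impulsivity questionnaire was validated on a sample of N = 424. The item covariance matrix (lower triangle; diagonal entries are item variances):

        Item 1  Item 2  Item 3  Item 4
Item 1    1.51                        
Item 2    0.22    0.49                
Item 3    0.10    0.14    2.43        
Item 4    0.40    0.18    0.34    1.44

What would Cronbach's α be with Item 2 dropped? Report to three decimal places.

Cronbach's α = 0.357

Remaining items: Item 1, Item 3, Item 4 (k = 3).
Σσᵢ² = 1.51 + 2.43 + 1.44 = 5.38
Var(T) = 5.38 + 2 × 0.84 = 7.06
α (item deleted) = (3/2)·(1 − 5.38/7.06) = 0.357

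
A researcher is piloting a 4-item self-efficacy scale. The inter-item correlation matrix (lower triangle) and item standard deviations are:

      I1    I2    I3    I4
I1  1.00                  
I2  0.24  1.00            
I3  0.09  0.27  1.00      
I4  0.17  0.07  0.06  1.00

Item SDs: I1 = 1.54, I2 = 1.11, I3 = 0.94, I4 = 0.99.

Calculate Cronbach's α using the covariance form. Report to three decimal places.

α = 0.410

Σσ²ᵢ = 1.54² + 1.11² + 0.94² + 0.99² = 5.4674
Covariances σ_ij = r_ij · s_i · s_j:
  σ(I1,I2) = 0.24 × 1.54 × 1.11 = 0.4103
  σ(I1,I3) = 0.09 × 1.54 × 0.94 = 0.1303
  σ(I1,I4) = 0.17 × 1.54 × 0.99 = 0.2592
  σ(I2,I3) = 0.27 × 1.11 × 0.94 = 0.2817
  σ(I2,I4) = 0.07 × 1.11 × 0.99 = 0.0769
  σ(I3,I4) = 0.06 × 0.94 × 0.99 = 0.0558
σ²_T = Σσ²ᵢ + 2·Σσ_ij = 5.4674 + 2 × 1.2142 = 7.8958
α = (4/3)·(1 − 5.4674/7.8958) = 0.410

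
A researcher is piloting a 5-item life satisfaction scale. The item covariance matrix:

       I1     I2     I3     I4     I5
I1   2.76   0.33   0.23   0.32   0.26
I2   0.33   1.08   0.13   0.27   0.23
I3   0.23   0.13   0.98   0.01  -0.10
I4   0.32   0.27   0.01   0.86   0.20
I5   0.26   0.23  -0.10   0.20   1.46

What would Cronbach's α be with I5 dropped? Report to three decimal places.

Cronbach's α = 0.416

Remaining items: I1, I2, I3, I4 (k = 4).
ΣVar(i) = 2.76 + 1.08 + 0.98 + 0.86 = 5.68
σ²_T = 5.68 + 2 × 1.29 = 8.26
α (item deleted) = (4/3)·(1 − 5.68/8.26) = 0.416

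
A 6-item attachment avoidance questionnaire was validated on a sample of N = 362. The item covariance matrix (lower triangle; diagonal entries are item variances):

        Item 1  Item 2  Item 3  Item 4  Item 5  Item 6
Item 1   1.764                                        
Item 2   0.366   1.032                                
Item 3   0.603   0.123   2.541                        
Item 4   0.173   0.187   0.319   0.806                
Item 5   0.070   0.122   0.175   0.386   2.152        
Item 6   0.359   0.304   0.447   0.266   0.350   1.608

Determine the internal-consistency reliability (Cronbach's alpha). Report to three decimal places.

α = 0.554

Σσᵢ² = 1.764 + 1.032 + 2.541 + 0.806 + 2.152 + 1.608 = 9.903
Σ_{i<j} σ_ij = 4.250
total variance = 9.903 + 2 × 4.250 = 18.403
α = (k/(k−1))·(1 − Σσᵢ²/total variance) = (6/5)·(1 − 9.903/18.403) = 0.554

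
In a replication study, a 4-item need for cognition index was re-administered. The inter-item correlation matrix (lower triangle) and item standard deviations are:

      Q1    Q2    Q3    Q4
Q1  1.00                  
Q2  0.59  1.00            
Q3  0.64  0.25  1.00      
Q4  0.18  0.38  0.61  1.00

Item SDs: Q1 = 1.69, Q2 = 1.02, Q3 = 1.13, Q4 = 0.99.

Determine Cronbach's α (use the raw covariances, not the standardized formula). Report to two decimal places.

Cronbach's α = 0.74

Σσ²ᵢ = 1.69² + 1.02² + 1.13² + 0.99² = 6.1535
Covariances σ_ij = r_ij · s_i · s_j:
  σ(Q1,Q2) = 0.59 × 1.69 × 1.02 = 1.0170
  σ(Q1,Q3) = 0.64 × 1.69 × 1.13 = 1.2222
  σ(Q1,Q4) = 0.18 × 1.69 × 0.99 = 0.3012
  σ(Q2,Q3) = 0.25 × 1.02 × 1.13 = 0.2881
  σ(Q2,Q4) = 0.38 × 1.02 × 0.99 = 0.3837
  σ(Q3,Q4) = 0.61 × 1.13 × 0.99 = 0.6824
σ²_T = Σσ²ᵢ + 2·Σσ_ij = 6.1535 + 2 × 3.8946 = 13.9427
α = (4/3)·(1 − 6.1535/13.9427) = 0.74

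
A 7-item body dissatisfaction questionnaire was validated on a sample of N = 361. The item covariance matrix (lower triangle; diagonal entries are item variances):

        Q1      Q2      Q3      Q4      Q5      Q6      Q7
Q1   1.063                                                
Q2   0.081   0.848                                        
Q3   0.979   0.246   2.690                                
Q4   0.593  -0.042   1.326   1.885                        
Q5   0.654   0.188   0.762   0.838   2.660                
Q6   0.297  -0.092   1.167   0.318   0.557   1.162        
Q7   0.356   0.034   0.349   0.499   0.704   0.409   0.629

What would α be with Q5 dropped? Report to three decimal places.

Remaining items: Q1, Q2, Q3, Q4, Q6, Q7 (k = 6).
Σσᵢ² = 1.063 + 0.848 + 2.690 + 1.885 + 1.162 + 0.629 = 8.277
σ²_T = 8.277 + 2 × 6.520 = 21.317
α (item deleted) = (6/5)·(1 − 8.277/21.317) = 0.734

α = 0.734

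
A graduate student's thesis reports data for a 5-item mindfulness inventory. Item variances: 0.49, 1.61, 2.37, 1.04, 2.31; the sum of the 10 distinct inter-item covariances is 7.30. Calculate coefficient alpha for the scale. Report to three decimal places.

α = 0.814

sum of item variances = 0.49 + 1.61 + 2.37 + 1.04 + 2.31 = 7.82
Sum of distinct covariances = 7.30
σ²_total = sum of item variances + 2·Σcov = 7.82 + 2 × 7.30 = 22.42
α = (5/4)·(1 − 7.82/22.42) = 0.814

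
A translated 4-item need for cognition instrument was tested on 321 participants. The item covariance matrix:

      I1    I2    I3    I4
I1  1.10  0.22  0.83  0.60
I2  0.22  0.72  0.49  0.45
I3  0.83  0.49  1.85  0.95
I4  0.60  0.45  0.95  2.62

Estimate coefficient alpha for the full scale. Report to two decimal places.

α = 0.71

sum of item variances = 1.10 + 0.72 + 1.85 + 2.62 = 6.29
Sum of the distinct covariances = 3.54
σ²_total = 6.29 + 2 × 3.54 = 13.37
α = (k/(k−1))·(1 − sum of item variances/σ²_total) = (4/3)·(1 − 6.29/13.37) = 0.71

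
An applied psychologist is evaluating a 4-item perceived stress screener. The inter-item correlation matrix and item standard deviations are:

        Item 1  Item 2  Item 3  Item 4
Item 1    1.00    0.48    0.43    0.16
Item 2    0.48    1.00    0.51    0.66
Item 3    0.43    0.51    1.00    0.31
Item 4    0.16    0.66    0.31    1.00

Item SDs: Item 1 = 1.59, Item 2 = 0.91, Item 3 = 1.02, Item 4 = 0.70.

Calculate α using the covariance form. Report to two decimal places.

Σσ²ᵢ = 1.59² + 0.91² + 1.02² + 0.70² = 4.8866
Covariances σ_ij = r_ij · s_i · s_j:
  σ(Item 1,Item 2) = 0.48 × 1.59 × 0.91 = 0.6945
  σ(Item 1,Item 3) = 0.43 × 1.59 × 1.02 = 0.6974
  σ(Item 1,Item 4) = 0.16 × 1.59 × 0.70 = 0.1781
  σ(Item 2,Item 3) = 0.51 × 0.91 × 1.02 = 0.4734
  σ(Item 2,Item 4) = 0.66 × 0.91 × 0.70 = 0.4204
  σ(Item 3,Item 4) = 0.31 × 1.02 × 0.70 = 0.2213
σ²_T = Σσ²ᵢ + 2·Σσ_ij = 4.8866 + 2 × 2.6851 = 10.2568
α = (4/3)·(1 − 4.8866/10.2568) = 0.70

α = 0.70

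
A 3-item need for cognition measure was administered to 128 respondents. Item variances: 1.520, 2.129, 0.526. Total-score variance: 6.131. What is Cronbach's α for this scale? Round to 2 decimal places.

ΣVar(i) = 1.520 + 2.129 + 0.526 = 4.175
α = (k/(k−1))·(1 − ΣVar(i)/σ²_total) = (3/2)·(1 − 4.175/6.131) = 0.48

Cronbach's α = 0.48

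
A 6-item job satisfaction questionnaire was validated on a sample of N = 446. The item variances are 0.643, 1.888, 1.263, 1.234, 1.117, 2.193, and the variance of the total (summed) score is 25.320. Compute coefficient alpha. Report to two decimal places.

Σσ²ᵢ = 0.643 + 1.888 + 1.263 + 1.234 + 1.117 + 2.193 = 8.338
α = (k/(k−1))·(1 − Σσ²ᵢ/σ²_T) = (6/5)·(1 − 8.338/25.320) = 0.80

α = 0.80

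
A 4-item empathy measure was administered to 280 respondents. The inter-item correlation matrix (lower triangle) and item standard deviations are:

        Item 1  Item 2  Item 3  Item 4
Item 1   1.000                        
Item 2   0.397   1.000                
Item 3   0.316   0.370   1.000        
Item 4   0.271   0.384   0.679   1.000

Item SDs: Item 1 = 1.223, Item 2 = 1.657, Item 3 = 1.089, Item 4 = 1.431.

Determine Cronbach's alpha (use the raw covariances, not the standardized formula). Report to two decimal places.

Σσ²ᵢ = 1.223² + 1.657² + 1.089² + 1.431² = 7.4751
Covariances σ_ij = r_ij · s_i · s_j:
  σ(Item 1,Item 2) = 0.397 × 1.223 × 1.657 = 0.8045
  σ(Item 1,Item 3) = 0.316 × 1.223 × 1.089 = 0.4209
  σ(Item 1,Item 4) = 0.271 × 1.223 × 1.431 = 0.4743
  σ(Item 2,Item 3) = 0.370 × 1.657 × 1.089 = 0.6677
  σ(Item 2,Item 4) = 0.384 × 1.657 × 1.431 = 0.9105
  σ(Item 3,Item 4) = 0.679 × 1.089 × 1.431 = 1.0581
σ²_T = Σσ²ᵢ + 2·Σσ_ij = 7.4751 + 2 × 4.3360 = 16.1471
α = (4/3)·(1 − 7.4751/16.1471) = 0.72

α = 0.72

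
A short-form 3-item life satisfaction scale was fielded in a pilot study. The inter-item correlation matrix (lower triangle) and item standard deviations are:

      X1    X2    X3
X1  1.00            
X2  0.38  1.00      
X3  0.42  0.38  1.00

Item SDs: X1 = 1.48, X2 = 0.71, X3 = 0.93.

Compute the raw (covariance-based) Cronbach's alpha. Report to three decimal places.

Σσ²ᵢ = 1.48² + 0.71² + 0.93² = 3.5594
Covariances σ_ij = r_ij · s_i · s_j:
  σ(X1,X2) = 0.38 × 1.48 × 0.71 = 0.3993
  σ(X1,X3) = 0.42 × 1.48 × 0.93 = 0.5781
  σ(X2,X3) = 0.38 × 0.71 × 0.93 = 0.2509
σ²_T = Σσ²ᵢ + 2·Σσ_ij = 3.5594 + 2 × 1.2283 = 6.0160
α = (3/2)·(1 − 3.5594/6.0160) = 0.613

α = 0.613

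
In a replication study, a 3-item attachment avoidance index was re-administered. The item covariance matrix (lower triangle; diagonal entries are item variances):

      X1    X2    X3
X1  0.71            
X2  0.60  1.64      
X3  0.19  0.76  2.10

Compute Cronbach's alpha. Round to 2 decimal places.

sum of item variances = 0.71 + 1.64 + 2.10 = 4.45
Sum of off-diagonal covariances = 1.55
σ²_T = 4.45 + 2 × 1.55 = 7.55
α = (k/(k−1))·(1 − sum of item variances/σ²_T) = (3/2)·(1 − 4.45/7.55) = 0.62

α = 0.62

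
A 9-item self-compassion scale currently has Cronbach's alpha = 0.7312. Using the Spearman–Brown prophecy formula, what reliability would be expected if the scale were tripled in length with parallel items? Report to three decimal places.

Length factor m = 3
α' = m·α / (1 + (m−1)·α)
   = 3 × 0.7312 / (1 + (3 − 1) × 0.7312)
   = 2.1936 / 2.4624 = 0.891

predicted reliability = 0.891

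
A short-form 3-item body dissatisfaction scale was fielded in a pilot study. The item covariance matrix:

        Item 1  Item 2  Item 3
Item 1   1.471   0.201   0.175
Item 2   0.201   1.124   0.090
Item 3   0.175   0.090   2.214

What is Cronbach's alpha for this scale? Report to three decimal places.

Cronbach's alpha = 0.244

ΣVar(i) = 1.471 + 1.124 + 2.214 = 4.809
Sum of off-diagonal covariances = 0.466
total variance = 4.809 + 2 × 0.466 = 5.741
α = (k/(k−1))·(1 − ΣVar(i)/total variance) = (3/2)·(1 − 4.809/5.741) = 0.244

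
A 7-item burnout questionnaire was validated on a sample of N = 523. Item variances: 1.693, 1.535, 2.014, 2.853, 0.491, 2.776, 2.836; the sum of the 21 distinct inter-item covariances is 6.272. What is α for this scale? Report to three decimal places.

α = 0.547

Σσᵢ² = 1.693 + 1.535 + 2.014 + 2.853 + 0.491 + 2.776 + 2.836 = 14.198
Sum of distinct covariances = 6.272
σ²_T = Σσᵢ² + 2·Σcov = 14.198 + 2 × 6.272 = 26.742
α = (7/6)·(1 − 14.198/26.742) = 0.547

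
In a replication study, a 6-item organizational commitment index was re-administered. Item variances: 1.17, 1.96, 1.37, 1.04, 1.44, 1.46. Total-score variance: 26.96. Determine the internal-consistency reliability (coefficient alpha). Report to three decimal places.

Σσᵢ² = 1.17 + 1.96 + 1.37 + 1.04 + 1.44 + 1.46 = 8.44
α = (k/(k−1))·(1 − Σσᵢ²/σ²_T) = (6/5)·(1 − 8.44/26.96) = 0.824

coefficient alpha = 0.824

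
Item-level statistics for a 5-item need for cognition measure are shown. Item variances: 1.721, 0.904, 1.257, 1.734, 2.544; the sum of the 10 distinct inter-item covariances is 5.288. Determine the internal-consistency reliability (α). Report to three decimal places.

Σσ²ᵢ = 1.721 + 0.904 + 1.257 + 1.734 + 2.544 = 8.160
Sum of distinct covariances = 5.288
σ²_total = Σσ²ᵢ + 2·Σcov = 8.160 + 2 × 5.288 = 18.736
α = (5/4)·(1 − 8.160/18.736) = 0.706

α = 0.706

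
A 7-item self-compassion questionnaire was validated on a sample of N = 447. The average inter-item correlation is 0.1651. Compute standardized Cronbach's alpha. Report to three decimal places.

Standardized α = k·r̄ / (1 + (k−1)·r̄) = 7 × 0.1651 / (1 + 6 × 0.1651)
  = 1.1557 / 1.9906 = 0.581

standardized Cronbach's alpha = 0.581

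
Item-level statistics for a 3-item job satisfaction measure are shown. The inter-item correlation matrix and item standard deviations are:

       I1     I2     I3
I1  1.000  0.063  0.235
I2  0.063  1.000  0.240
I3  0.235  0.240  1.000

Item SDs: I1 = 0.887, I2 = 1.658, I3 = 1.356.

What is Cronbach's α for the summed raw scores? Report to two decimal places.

Σσ²ᵢ = 0.887² + 1.658² + 1.356² = 5.3745
Covariances σ_ij = r_ij · s_i · s_j:
  σ(I1,I2) = 0.063 × 0.887 × 1.658 = 0.0927
  σ(I1,I3) = 0.235 × 0.887 × 1.356 = 0.2827
  σ(I2,I3) = 0.240 × 1.658 × 1.356 = 0.5396
σ²_T = Σσ²ᵢ + 2·Σσ_ij = 5.3745 + 2 × 0.9150 = 7.2045
α = (3/2)·(1 − 5.3745/7.2045) = 0.38

α = 0.38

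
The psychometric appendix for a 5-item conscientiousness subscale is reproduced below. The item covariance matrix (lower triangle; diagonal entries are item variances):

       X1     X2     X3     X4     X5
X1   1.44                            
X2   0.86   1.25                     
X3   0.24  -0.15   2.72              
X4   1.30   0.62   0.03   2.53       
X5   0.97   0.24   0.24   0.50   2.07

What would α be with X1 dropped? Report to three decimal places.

α = 0.342

Remaining items: X2, X3, X4, X5 (k = 4).
sum of item variances = 1.25 + 2.72 + 2.53 + 2.07 = 8.57
Var(T) = 8.57 + 2 × 1.48 = 11.53
α (item deleted) = (4/3)·(1 − 8.57/11.53) = 0.342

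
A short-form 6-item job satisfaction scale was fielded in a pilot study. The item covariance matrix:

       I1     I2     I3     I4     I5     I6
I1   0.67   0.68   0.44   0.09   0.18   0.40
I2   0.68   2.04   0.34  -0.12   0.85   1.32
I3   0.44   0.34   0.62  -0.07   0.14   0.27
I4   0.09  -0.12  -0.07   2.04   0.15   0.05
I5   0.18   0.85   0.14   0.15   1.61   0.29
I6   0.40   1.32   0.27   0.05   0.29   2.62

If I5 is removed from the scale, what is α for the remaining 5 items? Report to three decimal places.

Remaining items: I1, I2, I3, I4, I6 (k = 5).
Σσᵢ² = 0.67 + 2.04 + 0.62 + 2.04 + 2.62 = 7.99
σ²_total = 7.99 + 2 × 3.40 = 14.79
α (item deleted) = (5/4)·(1 − 7.99/14.79) = 0.575

α = 0.575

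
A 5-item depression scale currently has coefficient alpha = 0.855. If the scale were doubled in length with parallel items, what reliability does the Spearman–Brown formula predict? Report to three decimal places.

Length factor m = 2
α' = m·α / (1 + (m−1)·α)
   = 2 × 0.855 / (1 + (2 − 1) × 0.855)
   = 1.7100 / 1.8550 = 0.922

predicted reliability = 0.922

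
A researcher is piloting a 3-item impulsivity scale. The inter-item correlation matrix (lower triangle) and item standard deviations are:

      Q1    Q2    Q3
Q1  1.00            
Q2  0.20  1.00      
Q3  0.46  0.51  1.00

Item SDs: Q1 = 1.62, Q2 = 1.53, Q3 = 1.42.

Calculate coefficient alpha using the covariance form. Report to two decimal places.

Σσ²ᵢ = 1.62² + 1.53² + 1.42² = 6.9817
Covariances σ_ij = r_ij · s_i · s_j:
  σ(Q1,Q2) = 0.20 × 1.62 × 1.53 = 0.4957
  σ(Q1,Q3) = 0.46 × 1.62 × 1.42 = 1.0582
  σ(Q2,Q3) = 0.51 × 1.53 × 1.42 = 1.1080
σ²_T = Σσ²ᵢ + 2·Σσ_ij = 6.9817 + 2 × 2.6619 = 12.3055
α = (3/2)·(1 − 6.9817/12.3055) = 0.65

α = 0.65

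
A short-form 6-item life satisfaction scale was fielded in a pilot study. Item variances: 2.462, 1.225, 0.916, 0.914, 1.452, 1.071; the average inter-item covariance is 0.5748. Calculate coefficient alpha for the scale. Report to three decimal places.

α = 0.818

Σσ²ᵢ = 2.462 + 1.225 + 0.916 + 0.914 + 1.452 + 1.071 = 8.040
Sum of the 15 distinct covariances = 15 × 0.5748 = 8.6220
Var(T) = Σσ²ᵢ + 2·Σcov = 8.040 + 2 × 8.6220 = 25.2840
α = (6/5)·(1 − 8.040/25.2840) = 0.818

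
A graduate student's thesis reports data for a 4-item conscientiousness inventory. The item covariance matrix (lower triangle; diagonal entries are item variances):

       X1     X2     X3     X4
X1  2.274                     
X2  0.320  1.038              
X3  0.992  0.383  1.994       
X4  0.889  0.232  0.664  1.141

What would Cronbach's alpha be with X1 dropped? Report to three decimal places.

Remaining items: X2, X3, X4 (k = 3).
sum of item variances = 1.038 + 1.994 + 1.141 = 4.173
total variance = 4.173 + 2 × 1.279 = 6.731
α (item deleted) = (3/2)·(1 − 4.173/6.731) = 0.570

Cronbach's alpha = 0.570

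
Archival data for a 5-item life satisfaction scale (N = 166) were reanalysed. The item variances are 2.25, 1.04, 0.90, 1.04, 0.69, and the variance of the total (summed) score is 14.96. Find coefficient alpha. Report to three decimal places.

coefficient alpha = 0.755

Σσ²ᵢ = 2.25 + 1.04 + 0.90 + 1.04 + 0.69 = 5.92
α = (k/(k−1))·(1 − Σσ²ᵢ/σ²_T) = (5/4)·(1 − 5.92/14.96) = 0.755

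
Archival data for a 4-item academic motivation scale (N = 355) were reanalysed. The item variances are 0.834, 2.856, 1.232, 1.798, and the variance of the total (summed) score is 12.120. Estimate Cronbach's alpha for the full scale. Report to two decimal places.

α = 0.59

sum of item variances = 0.834 + 2.856 + 1.232 + 1.798 = 6.720
α = (k/(k−1))·(1 − sum of item variances/σ²_total) = (4/3)·(1 − 6.720/12.120) = 0.59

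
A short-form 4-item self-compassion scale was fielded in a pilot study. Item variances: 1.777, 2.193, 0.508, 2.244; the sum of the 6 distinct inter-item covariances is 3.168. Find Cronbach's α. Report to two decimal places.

α = 0.65

Σσ²ᵢ = 1.777 + 2.193 + 0.508 + 2.244 = 6.722
Sum of distinct covariances = 3.168
total variance = Σσ²ᵢ + 2·Σcov = 6.722 + 2 × 3.168 = 13.058
α = (4/3)·(1 − 6.722/13.058) = 0.65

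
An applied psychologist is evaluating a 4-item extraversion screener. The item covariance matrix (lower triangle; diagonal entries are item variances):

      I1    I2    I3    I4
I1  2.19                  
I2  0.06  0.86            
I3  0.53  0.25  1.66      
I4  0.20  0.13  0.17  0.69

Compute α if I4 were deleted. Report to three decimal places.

α = 0.394

Remaining items: I1, I2, I3 (k = 3).
ΣVar(i) = 2.19 + 0.86 + 1.66 = 4.71
σ²_total = 4.71 + 2 × 0.84 = 6.39
α (item deleted) = (3/2)·(1 − 4.71/6.39) = 0.394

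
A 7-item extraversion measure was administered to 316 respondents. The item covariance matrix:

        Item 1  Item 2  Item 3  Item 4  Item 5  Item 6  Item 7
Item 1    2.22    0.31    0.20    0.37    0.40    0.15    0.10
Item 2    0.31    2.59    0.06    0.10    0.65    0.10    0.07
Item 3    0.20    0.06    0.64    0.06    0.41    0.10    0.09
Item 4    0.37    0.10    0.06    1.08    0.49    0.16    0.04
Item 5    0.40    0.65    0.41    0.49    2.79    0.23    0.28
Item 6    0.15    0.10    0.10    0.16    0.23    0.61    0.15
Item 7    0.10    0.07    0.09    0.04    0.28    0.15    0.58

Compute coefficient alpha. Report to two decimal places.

coefficient alpha = 0.54

Σσᵢ² = 2.22 + 2.59 + 0.64 + 1.08 + 2.79 + 0.61 + 0.58 = 10.51
Sum of the distinct covariances = 4.52
σ²_total = 10.51 + 2 × 4.52 = 19.55
α = (k/(k−1))·(1 − Σσᵢ²/σ²_total) = (7/6)·(1 − 10.51/19.55) = 0.54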